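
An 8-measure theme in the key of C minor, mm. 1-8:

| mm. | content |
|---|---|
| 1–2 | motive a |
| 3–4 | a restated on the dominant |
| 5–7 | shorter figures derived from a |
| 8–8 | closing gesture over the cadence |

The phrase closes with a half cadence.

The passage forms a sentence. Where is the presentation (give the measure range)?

measures 1–4

The presentation of a sentence is the basic idea (bars 1–2) plus its repetition (bars 3–4); the presentation is therefore bars 1-4.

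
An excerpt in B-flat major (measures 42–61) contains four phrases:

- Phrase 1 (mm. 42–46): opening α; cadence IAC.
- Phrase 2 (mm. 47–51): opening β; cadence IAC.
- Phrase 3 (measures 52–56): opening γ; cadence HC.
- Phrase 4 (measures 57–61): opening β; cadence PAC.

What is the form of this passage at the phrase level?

contrasting double period

Four phrases in two halves: the first half (mm. 42–51) ends with an imperfect authentic cadence, the second (mm. 52–61) with a perfect authentic cadence — a large antecedent–consequent pair, i.e. a double period.
Phrase 3 begins with different material from phrase 1, making it contrasting.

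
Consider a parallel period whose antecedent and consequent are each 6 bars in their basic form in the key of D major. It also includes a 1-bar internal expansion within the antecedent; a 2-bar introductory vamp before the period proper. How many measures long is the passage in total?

15 measures

Basic parallel period: 6 + 6 = 12 bars.
12 (basic form) + 1 (internal expansion) + 2 (introduction) = 15.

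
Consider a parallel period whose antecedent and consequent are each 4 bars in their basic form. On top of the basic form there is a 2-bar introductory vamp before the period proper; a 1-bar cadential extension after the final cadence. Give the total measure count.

Basic parallel period: 4 + 4 = 8 bars.
8 (basic form) + 2 (introduction) + 1 (cadential extension) = 11.

11 measures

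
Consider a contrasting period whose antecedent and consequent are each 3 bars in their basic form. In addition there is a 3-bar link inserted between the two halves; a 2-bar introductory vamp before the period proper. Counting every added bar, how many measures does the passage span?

11 measures

Basic contrasting period: 3 + 3 = 6 bars.
6 (basic form) + 3 (link) + 2 (introduction) = 11.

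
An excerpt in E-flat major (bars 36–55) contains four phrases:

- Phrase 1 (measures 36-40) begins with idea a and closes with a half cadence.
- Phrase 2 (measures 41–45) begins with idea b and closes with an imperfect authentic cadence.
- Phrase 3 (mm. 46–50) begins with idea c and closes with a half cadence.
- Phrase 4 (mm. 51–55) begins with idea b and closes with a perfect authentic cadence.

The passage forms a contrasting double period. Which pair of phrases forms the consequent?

In a double period the first pair of phrases (ending imperfect authentic cadence) is the large antecedent and the second pair (ending perfect authentic cadence) is the large consequent; the consequent is phrases 3 and 4.

phrases 3 and 4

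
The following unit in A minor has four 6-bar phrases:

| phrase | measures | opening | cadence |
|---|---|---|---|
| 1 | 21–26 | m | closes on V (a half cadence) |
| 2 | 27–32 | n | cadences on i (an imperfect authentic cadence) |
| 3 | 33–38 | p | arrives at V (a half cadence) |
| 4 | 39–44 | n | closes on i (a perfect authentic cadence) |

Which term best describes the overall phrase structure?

contrasting double period

Four phrases in two halves: the first half (mm. 21–32) ends with an imperfect authentic cadence, the second (measures 33–44) with a perfect authentic cadence — a large antecedent–consequent pair, i.e. a double period.
Phrase 3 begins with different material from phrase 1, making it contrasting.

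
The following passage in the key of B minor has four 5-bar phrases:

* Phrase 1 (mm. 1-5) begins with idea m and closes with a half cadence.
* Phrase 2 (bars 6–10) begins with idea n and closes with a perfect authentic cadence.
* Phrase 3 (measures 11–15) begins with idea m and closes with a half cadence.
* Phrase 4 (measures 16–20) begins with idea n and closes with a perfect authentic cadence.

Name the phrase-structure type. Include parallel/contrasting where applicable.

The cadence pattern HC–PAC–HC–PAC is weak–strong twice, and phrases 3–4 restate phrases 1–2: a period heard twice, not a double period (which would end weakly at phrase 2).

repeated period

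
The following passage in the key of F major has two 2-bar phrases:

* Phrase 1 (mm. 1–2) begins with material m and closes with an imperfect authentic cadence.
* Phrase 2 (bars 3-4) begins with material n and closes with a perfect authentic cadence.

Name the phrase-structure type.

Phrase 1 ends with an imperfect authentic cadence (weaker) and phrase 2 with a perfect authentic cadence (stronger): antecedent + consequent = a period.
The two phrases open with different material (m / n), so the period is contrasting.

contrasting period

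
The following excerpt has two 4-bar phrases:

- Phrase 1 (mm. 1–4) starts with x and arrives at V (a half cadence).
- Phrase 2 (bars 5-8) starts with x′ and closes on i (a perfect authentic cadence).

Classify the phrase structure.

Phrase 1 ends with a half cadence (weaker) and phrase 2 with a perfect authentic cadence (stronger): antecedent + consequent = a period.
The two phrases open with the same material (x / x′), so the period is parallel.

parallel period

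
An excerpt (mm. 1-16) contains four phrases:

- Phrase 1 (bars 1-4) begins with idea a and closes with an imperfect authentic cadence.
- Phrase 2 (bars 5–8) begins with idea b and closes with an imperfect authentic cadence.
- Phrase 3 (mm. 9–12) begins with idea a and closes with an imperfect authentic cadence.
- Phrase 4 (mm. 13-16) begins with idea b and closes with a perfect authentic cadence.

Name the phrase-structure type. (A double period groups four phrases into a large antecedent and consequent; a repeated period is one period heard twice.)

Four phrases in two halves: the first half (mm. 1–8) ends with an imperfect authentic cadence, the second (mm. 9–16) with a perfect authentic cadence — a large antecedent–consequent pair, i.e. a double period.
Phrase 3 begins with the same material as phrase 1, making it parallel.

parallel double period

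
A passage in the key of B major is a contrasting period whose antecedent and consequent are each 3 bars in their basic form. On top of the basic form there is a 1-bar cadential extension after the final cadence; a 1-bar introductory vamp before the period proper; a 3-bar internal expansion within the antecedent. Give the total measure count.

Basic contrasting period: 3 + 3 = 6 bars.
6 (basic form) + 1 (cadential extension) + 1 (introduction) + 3 (internal expansion) = 11.

11 measures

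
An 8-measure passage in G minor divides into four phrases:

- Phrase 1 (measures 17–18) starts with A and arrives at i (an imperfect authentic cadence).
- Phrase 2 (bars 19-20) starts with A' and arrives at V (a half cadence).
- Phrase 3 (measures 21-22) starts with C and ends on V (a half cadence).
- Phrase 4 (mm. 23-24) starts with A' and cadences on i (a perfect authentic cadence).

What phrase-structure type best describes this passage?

Four phrases in two halves: the first half (bars 17–20) ends with a half cadence, the second (measures 21-24) with a perfect authentic cadence — a large antecedent–consequent pair, i.e. a double period.
Phrase 3 begins with different material from phrase 1, making it contrasting.

contrasting double period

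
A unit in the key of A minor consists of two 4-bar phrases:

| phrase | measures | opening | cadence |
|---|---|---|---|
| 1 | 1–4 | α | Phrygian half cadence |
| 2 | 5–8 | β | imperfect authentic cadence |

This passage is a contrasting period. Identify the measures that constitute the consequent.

measures 5–8

The antecedent is the phrase ending with the weaker cadence (Phrygian half cadence, phrase 1) and the consequent the one ending more conclusively (imperfect authentic cadence, phrase 2); the consequent is measures 5–8.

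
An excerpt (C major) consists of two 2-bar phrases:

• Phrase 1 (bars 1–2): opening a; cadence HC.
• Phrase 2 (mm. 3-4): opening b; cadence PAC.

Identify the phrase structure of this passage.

contrasting period

Phrase 1 ends with a half cadence (weaker) and phrase 2 with a perfect authentic cadence (stronger): antecedent + consequent = a period.
The two phrases open with different material (a / b), so the period is contrasting.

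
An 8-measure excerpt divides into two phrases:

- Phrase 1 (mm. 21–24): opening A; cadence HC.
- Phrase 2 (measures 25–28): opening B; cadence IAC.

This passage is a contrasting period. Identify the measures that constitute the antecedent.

The antecedent is the phrase ending with the weaker cadence (half cadence, phrase 1) and the consequent the one ending more conclusively (imperfect authentic cadence, phrase 2); the antecedent is bars 21–24.

measures 21–24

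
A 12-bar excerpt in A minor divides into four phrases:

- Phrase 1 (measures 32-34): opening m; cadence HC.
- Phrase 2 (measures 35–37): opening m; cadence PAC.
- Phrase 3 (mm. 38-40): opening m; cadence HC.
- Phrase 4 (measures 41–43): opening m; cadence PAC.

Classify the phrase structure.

The cadence pattern HC–PAC–HC–PAC is weak–strong twice, and phrases 3–4 restate phrases 1–2: a period heard twice, not a double period (which would end weakly at phrase 2).

repeated period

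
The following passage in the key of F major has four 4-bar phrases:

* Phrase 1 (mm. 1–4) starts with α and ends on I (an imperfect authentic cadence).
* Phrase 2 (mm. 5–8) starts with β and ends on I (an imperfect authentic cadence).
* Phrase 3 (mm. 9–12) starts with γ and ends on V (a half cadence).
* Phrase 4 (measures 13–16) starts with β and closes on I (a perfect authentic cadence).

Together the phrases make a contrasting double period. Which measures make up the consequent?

measures 9–16

In a double period the first pair of phrases (ending imperfect authentic cadence) is the large antecedent and the second pair (ending perfect authentic cadence) is the large consequent; the consequent is measures 9–16.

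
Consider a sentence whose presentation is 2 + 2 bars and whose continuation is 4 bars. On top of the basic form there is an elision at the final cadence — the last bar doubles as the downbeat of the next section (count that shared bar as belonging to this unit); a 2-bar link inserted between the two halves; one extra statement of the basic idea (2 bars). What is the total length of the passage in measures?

12 measures

Basic sentence: 2 + 2 + 4 = 8 bars.
8 (basic form) + 2 (link) + 2 (extra statement) = 12.
The elision shares a bar with the next section but does not change this unit's count.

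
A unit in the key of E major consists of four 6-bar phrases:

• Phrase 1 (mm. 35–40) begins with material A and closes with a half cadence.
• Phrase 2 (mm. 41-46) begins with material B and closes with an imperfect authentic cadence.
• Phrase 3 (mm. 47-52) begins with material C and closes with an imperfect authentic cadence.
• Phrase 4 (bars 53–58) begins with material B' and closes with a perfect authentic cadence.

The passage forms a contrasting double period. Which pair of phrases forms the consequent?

In a double period the first pair of phrases (ending imperfect authentic cadence) is the large antecedent and the second pair (ending perfect authentic cadence) is the large consequent; the consequent is phrases 3 and 4.

phrases 3 and 4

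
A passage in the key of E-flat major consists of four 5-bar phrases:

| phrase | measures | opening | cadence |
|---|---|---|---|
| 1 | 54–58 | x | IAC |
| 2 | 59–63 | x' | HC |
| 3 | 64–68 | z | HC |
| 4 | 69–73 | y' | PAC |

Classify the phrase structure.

contrasting double period

Four phrases in two halves: the first half (bars 54-63) ends with a half cadence, the second (bars 64–73) with a perfect authentic cadence — a large antecedent–consequent pair, i.e. a double period.
Phrase 3 begins with different material from phrase 1, making it contrasting.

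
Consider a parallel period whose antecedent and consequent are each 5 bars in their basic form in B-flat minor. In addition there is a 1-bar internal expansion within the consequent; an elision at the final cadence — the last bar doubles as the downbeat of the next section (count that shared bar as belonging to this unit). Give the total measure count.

11 measures

Basic parallel period: 5 + 5 = 10 bars.
10 (basic form) + 1 (internal expansion) = 11.
The elision shares a bar with the next section but does not change this unit's count.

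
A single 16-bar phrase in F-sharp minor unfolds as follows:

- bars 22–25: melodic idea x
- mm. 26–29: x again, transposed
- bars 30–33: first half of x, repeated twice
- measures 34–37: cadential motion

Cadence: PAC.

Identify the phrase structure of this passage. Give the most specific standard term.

sentence

Basic idea (bars 22–25) + its repetition (measures 26–29) form the presentation; fragmentation and cadence (measures 30–37) form the continuation — the 16-bar whole is a sentence.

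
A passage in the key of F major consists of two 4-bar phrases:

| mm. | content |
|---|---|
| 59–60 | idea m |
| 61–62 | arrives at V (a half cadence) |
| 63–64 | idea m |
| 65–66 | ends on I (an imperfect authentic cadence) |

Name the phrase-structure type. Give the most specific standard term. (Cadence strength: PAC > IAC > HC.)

parallel period

Phrase 1 ends with a half cadence (weaker) and phrase 2 with an imperfect authentic cadence (stronger): antecedent + consequent = a period.
The two phrases open with the same material (m / m), so the period is parallel.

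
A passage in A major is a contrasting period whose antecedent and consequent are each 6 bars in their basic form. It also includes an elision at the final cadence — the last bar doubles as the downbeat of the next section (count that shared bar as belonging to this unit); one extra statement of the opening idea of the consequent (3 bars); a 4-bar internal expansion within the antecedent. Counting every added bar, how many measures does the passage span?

19 measures

Basic contrasting period: 6 + 6 = 12 bars.
12 (basic form) + 3 (extra statement) + 4 (internal expansion) = 19.
The elision shares a bar with the next section but does not change this unit's count.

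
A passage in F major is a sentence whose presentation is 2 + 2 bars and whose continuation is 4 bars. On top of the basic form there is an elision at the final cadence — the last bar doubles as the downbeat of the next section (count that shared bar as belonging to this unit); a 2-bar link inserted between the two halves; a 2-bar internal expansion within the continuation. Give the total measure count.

Basic sentence: 2 + 2 + 4 = 8 bars.
8 (basic form) + 2 (link) + 2 (internal expansion) = 12.
The elision shares a bar with the next section but does not change this unit's count.

12 measures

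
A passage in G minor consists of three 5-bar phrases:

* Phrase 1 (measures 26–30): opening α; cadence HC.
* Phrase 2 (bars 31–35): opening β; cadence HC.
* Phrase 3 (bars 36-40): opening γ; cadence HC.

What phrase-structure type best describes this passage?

The final phrase closes with a half cadence, which is not stronger than the preceding half cadence; the 3 phrases lack an overall antecedent–consequent design and so form a phrase group.

phrase group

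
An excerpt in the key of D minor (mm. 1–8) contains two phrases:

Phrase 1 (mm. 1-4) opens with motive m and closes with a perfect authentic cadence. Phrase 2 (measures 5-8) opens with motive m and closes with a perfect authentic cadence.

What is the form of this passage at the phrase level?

Both phrases have the same opening (m) and the same cadence (perfect authentic cadence): the second is a restatement, not a consequent, so this is a repeated phrase rather than a period.

repeated phrase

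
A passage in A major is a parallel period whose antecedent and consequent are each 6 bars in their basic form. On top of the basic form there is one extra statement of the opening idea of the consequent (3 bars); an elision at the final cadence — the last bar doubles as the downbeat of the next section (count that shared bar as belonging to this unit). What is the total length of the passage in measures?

15 measures

Basic parallel period: 6 + 6 = 12 bars.
12 (basic form) + 3 (extra statement) = 15.
The elision shares a bar with the next section but does not change this unit's count.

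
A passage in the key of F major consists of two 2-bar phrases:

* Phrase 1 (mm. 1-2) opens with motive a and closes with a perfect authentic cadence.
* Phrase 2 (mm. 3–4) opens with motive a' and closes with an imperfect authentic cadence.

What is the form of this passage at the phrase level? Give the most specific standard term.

phrase group

The second phrase closes with an imperfect authentic cadence, which is not stronger than the first phrase's perfect authentic cadence; without a weak→strong cadential pair there is no antecedent–consequent relationship, so this is a phrase group rather than a period.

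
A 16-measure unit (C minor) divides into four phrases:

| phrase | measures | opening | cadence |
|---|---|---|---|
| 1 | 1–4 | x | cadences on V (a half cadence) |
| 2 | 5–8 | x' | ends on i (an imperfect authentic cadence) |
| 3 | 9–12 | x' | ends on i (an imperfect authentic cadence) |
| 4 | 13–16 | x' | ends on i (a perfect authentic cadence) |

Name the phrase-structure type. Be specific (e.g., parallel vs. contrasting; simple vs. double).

parallel double period

Four phrases in two halves: the first half (mm. 1–8) ends with an imperfect authentic cadence, the second (mm. 9-16) with a perfect authentic cadence — a large antecedent–consequent pair, i.e. a double period.
Phrase 3 begins with the same material as phrase 1, making it parallel.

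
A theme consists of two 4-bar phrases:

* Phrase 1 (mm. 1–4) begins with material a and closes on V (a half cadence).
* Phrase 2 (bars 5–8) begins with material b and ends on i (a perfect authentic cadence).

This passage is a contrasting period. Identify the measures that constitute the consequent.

The antecedent is the phrase ending with the weaker cadence (half cadence, phrase 1) and the consequent the one ending more conclusively (perfect authentic cadence, phrase 2); the consequent is mm. 5–8.

measures 5–8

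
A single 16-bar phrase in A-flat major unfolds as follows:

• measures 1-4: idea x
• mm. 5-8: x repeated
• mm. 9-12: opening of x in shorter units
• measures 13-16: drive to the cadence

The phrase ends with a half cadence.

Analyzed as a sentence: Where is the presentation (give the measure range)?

The presentation of a sentence is the basic idea (mm. 1-4) plus its repetition (mm. 5-8); the presentation is therefore mm. 1–8.

measures 1–8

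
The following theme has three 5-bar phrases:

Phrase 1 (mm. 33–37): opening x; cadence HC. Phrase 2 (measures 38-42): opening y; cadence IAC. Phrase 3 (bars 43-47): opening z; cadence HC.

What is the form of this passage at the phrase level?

phrase group

The final phrase closes with a half cadence, which is not stronger than the preceding imperfect authentic cadence; the 3 phrases lack an overall antecedent–consequent design and so form a phrase group.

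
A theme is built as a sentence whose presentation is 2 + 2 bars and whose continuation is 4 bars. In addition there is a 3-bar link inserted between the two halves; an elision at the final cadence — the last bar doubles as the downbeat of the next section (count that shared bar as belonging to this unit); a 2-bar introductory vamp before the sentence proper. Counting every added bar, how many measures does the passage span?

Basic sentence: 2 + 2 + 4 = 8 bars.
8 (basic form) + 3 (link) + 2 (introduction) = 13.
The elision shares a bar with the next section but does not change this unit's count.

13 measures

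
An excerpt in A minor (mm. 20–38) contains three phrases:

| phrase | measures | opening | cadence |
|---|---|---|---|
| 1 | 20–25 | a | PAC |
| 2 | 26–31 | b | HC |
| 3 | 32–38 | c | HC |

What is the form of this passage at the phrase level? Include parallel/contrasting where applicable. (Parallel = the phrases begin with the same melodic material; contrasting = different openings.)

The final phrase closes with a half cadence, which is not stronger than the preceding half cadence; the 3 phrases lack an overall antecedent–consequent design and so form a phrase group.

phrase group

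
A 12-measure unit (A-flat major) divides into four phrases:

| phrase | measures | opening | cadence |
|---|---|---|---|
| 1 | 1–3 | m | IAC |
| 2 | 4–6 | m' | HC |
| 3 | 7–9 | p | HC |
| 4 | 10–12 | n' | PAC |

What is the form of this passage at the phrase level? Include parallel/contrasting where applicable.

Four phrases in two halves: the first half (bars 1–6) ends with a half cadence, the second (measures 7–12) with a perfect authentic cadence — a large antecedent–consequent pair, i.e. a double period.
Phrase 3 begins with different material from phrase 1, making it contrasting.

contrasting double period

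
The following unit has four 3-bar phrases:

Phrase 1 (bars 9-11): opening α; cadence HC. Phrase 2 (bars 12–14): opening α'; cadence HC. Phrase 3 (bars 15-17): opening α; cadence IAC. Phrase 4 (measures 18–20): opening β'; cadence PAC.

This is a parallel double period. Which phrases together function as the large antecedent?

In a double period the first pair of phrases (ending half cadence) is the large antecedent and the second pair (ending perfect authentic cadence) is the large consequent; the antecedent is phrases 1 and 2.

phrases 1 and 2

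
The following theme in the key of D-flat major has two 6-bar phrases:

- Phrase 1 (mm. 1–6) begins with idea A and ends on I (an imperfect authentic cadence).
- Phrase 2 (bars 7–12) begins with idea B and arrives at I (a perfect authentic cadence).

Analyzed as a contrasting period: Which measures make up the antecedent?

measures 1–6

The antecedent is the phrase ending with the weaker cadence (imperfect authentic cadence, phrase 1) and the consequent the one ending more conclusively (perfect authentic cadence, phrase 2); the antecedent is mm. 1–6.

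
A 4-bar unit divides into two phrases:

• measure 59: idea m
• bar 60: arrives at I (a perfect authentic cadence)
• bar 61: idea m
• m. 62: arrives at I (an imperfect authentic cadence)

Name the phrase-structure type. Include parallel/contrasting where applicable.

The second phrase closes with an imperfect authentic cadence, which is not stronger than the first phrase's perfect authentic cadence; without a weak→strong cadential pair there is no antecedent–consequent relationship, so this is a phrase group rather than a period.

phrase group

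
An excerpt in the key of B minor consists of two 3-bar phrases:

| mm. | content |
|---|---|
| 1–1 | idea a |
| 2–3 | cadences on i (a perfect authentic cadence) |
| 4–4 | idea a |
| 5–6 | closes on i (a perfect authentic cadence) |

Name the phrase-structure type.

repeated phrase

Both phrases have the same opening (a) and the same cadence (perfect authentic cadence): the second is a restatement, not a consequent, so this is a repeated phrase rather than a period.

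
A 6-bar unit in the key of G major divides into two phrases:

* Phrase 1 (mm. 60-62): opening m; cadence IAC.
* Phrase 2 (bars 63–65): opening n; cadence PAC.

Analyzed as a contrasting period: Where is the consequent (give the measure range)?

measures 63–65

The antecedent is the phrase ending with the weaker cadence (imperfect authentic cadence, phrase 1) and the consequent the one ending more conclusively (perfect authentic cadence, phrase 2); the consequent is mm. 63–65.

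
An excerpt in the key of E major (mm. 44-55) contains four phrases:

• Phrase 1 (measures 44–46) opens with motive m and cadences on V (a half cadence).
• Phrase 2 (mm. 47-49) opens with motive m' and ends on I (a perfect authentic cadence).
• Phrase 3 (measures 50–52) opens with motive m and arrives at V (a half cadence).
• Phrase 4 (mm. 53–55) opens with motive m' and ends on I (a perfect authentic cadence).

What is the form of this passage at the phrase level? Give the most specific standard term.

repeated period

The cadence pattern HC–PAC–HC–PAC is weak–strong twice, and phrases 3–4 restate phrases 1–2: a period heard twice, not a double period (which would end weakly at phrase 2).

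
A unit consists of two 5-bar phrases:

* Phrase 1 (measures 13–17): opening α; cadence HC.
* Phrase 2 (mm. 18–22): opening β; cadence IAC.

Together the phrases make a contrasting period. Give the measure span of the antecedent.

measures 13–17

The phrase ending with the weaker cadence (half cadence) is the antecedent; the one ending more conclusively (imperfect authentic cadence) is the consequent. The antecedent is measures 13–17.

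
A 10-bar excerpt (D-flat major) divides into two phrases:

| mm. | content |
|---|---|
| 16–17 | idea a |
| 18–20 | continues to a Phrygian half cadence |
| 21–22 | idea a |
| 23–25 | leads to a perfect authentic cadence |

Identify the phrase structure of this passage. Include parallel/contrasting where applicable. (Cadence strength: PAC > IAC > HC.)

Phrase 1 ends with a Phrygian half cadence (weaker) and phrase 2 with a perfect authentic cadence (stronger): antecedent + consequent = a period.
The two phrases open with the same material (a / a), so the period is parallel.

parallel period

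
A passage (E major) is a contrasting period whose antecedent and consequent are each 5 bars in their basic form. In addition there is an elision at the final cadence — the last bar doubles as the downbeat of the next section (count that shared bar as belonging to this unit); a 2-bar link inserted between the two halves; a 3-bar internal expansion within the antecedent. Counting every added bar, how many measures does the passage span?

Basic contrasting period: 5 + 5 = 10 bars.
10 (basic form) + 2 (link) + 3 (internal expansion) = 15.
The elision shares a bar with the next section but does not change this unit's count.

15 measures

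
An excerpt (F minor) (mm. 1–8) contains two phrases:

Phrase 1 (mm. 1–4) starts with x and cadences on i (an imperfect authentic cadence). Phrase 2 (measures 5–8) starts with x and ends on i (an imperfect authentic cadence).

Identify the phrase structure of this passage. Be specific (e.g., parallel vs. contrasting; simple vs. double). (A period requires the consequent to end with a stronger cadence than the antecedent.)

repeated phrase

Both phrases have the same opening (x) and the same cadence (imperfect authentic cadence): the second is a restatement, not a consequent, so this is a repeated phrase rather than a period.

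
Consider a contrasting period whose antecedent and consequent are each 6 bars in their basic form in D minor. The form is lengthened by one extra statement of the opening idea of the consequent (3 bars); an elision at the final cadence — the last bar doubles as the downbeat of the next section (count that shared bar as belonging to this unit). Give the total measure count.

Basic contrasting period: 6 + 6 = 12 bars.
12 (basic form) + 3 (extra statement) = 15.
The elision shares a bar with the next section but does not change this unit's count.

15 measures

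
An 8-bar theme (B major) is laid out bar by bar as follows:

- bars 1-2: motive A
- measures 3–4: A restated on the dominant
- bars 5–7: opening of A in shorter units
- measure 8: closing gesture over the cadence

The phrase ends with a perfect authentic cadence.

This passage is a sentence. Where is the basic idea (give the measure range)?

The presentation of a sentence is the basic idea (mm. 1–2) plus its repetition (mm. 3–4); the basic idea is therefore bars 1–2.

measures 1–2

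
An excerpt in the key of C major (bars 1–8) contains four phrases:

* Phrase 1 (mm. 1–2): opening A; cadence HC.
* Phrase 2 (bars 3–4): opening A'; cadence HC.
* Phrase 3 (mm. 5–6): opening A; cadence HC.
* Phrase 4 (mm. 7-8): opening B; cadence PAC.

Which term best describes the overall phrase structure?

parallel double period

Four phrases in two halves: the first half (mm. 1-4) ends with a half cadence, the second (mm. 5–8) with a perfect authentic cadence — a large antecedent–consequent pair, i.e. a double period.
Phrase 3 begins with the same material as phrase 1, making it parallel.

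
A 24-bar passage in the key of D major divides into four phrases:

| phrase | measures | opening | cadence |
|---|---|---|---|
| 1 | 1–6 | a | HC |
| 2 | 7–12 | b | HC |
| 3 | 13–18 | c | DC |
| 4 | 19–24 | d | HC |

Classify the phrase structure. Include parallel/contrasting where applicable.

Phrase 4 ends with a half cadence, no stronger than phrase 2's half cadence, so the four phrases do not form a double period; nor do phrases 3–4 duplicate 1–2, so it is not a repeated period. With no phrase reaching a conclusive cadence, the passage is a phrase group.

phrase group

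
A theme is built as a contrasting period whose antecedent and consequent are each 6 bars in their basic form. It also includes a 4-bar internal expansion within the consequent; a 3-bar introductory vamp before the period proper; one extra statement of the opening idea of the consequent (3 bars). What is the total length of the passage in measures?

22 measures

Basic contrasting period: 6 + 6 = 12 bars.
12 (basic form) + 4 (internal expansion) + 3 (introduction) + 3 (extra statement) = 22.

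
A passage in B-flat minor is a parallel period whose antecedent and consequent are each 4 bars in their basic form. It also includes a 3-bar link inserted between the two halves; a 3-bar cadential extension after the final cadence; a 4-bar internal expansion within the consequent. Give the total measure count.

Basic parallel period: 4 + 4 = 8 bars.
8 (basic form) + 3 (link) + 3 (cadential extension) + 4 (internal expansion) = 18.

18 measures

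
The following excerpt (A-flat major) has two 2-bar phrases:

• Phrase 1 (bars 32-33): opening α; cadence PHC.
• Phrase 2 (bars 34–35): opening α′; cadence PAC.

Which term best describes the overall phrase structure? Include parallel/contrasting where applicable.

parallel period

Phrase 1 ends with a Phrygian half cadence (weaker) and phrase 2 with a perfect authentic cadence (stronger): antecedent + consequent = a period.
The two phrases open with the same material (α / α′), so the period is parallel.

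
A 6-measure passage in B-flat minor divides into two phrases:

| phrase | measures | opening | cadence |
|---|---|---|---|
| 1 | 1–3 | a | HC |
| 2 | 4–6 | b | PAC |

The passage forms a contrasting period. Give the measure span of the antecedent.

measures 1–3

The antecedent is the phrase ending with the weaker cadence (half cadence, phrase 1) and the consequent the one ending more conclusively (perfect authentic cadence, phrase 2); the antecedent is mm. 1–3.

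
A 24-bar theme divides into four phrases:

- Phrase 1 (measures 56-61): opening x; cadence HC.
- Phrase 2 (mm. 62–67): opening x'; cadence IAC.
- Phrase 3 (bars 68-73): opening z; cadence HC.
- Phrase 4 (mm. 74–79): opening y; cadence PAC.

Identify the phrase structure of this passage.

contrasting double period

Four phrases in two halves: the first half (bars 56-67) ends with an imperfect authentic cadence, the second (bars 68-79) with a perfect authentic cadence — a large antecedent–consequent pair, i.e. a double period.
Phrase 3 begins with different material from phrase 1, making it contrasting.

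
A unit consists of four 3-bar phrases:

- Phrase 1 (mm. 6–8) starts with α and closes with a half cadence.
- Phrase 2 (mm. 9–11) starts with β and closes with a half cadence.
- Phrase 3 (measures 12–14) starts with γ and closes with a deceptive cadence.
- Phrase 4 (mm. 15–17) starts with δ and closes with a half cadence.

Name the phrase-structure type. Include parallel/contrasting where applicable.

Phrase 4 ends with a half cadence, no stronger than phrase 2's half cadence, so the four phrases do not form a double period; nor do phrases 3–4 duplicate 1–2, so it is not a repeated period. With no phrase reaching a conclusive cadence, the passage is a phrase group.

phrase group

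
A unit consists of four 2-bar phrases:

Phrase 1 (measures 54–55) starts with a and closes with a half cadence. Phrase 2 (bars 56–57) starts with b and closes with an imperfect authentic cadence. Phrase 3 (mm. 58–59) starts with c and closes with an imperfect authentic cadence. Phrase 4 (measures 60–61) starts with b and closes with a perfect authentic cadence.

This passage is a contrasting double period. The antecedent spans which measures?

In a double period the four phrases pair into a large antecedent (phrases 1–2, ending imperfect authentic cadence) and a large consequent (phrases 3–4, ending perfect authentic cadence). The antecedent spans bars 54–57.

measures 54–57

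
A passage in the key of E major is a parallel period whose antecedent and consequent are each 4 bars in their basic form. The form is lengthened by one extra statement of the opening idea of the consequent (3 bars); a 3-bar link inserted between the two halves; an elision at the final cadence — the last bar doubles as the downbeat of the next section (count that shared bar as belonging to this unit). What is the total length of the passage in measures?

14 measures

Basic parallel period: 4 + 4 = 8 bars.
8 (basic form) + 3 (extra statement) + 3 (link) = 14.
The elision shares a bar with the next section but does not change this unit's count.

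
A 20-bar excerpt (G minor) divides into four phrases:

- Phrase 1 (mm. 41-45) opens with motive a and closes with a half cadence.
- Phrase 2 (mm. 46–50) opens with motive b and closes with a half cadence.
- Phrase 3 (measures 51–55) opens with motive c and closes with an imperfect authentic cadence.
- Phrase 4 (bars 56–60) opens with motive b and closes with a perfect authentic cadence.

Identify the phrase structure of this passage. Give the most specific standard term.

contrasting double period

Four phrases in two halves: the first half (bars 41-50) ends with a half cadence, the second (measures 51–60) with a perfect authentic cadence — a large antecedent–consequent pair, i.e. a double period.
Phrase 3 begins with different material from phrase 1, making it contrasting.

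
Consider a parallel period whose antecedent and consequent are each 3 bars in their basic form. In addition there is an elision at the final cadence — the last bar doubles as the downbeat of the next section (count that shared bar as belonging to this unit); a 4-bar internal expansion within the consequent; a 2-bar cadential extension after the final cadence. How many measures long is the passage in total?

12 measures

Basic parallel period: 3 + 3 = 6 bars.
6 (basic form) + 4 (internal expansion) + 2 (cadential extension) = 12.
The elision shares a bar with the next section but does not change this unit's count.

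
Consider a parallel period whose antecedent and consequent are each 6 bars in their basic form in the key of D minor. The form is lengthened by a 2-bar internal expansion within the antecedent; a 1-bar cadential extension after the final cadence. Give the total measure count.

Basic parallel period: 6 + 6 = 12 bars.
12 (basic form) + 2 (internal expansion) + 1 (cadential extension) = 15.

15 measures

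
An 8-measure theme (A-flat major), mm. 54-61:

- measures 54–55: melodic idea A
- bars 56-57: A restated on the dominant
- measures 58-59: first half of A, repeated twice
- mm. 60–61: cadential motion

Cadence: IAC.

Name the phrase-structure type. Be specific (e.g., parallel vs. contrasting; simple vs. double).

sentence

Basic idea (measures 54–55) + its repetition (mm. 56–57) form the presentation; fragmentation and cadence (measures 58–61) form the continuation — the 8-bar whole is a sentence.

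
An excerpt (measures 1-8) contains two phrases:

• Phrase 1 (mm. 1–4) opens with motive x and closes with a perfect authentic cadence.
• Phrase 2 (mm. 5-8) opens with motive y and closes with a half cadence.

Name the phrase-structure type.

The second phrase closes with a half cadence, which is not stronger than the first phrase's perfect authentic cadence; without a weak→strong cadential pair there is no antecedent–consequent relationship, so this is a phrase group rather than a period.

phrase group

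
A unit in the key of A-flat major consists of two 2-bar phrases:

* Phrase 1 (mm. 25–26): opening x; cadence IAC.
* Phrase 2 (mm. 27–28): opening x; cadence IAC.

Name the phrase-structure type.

Both phrases have the same opening (x) and the same cadence (imperfect authentic cadence): the second is a restatement, not a consequent, so this is a repeated phrase rather than a period.

repeated phrase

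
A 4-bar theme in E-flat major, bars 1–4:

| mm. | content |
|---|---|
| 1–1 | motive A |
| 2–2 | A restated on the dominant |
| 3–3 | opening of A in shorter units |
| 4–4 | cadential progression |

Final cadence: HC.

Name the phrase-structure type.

Basic idea (m. 1) + its repetition (measure 2) form the presentation; fragmentation and cadence (mm. 3-4) form the continuation — the 4-bar whole is a sentence.

sentence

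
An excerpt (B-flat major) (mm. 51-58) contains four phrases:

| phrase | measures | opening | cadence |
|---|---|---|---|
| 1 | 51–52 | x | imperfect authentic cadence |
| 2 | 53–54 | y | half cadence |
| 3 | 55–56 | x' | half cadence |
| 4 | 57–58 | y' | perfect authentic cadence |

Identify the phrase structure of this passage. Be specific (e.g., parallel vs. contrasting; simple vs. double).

Four phrases in two halves: the first half (bars 51–54) ends with a half cadence, the second (bars 55–58) with a perfect authentic cadence — a large antecedent–consequent pair, i.e. a double period.
Phrase 3 begins with the same material as phrase 1, making it parallel.

parallel double period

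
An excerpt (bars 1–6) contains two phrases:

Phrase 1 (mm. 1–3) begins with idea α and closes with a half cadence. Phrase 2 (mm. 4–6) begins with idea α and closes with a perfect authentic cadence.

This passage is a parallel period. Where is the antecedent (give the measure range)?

The antecedent is the phrase ending with the weaker cadence (half cadence, phrase 1) and the consequent the one ending more conclusively (perfect authentic cadence, phrase 2); the antecedent is mm. 1–3.

measures 1–3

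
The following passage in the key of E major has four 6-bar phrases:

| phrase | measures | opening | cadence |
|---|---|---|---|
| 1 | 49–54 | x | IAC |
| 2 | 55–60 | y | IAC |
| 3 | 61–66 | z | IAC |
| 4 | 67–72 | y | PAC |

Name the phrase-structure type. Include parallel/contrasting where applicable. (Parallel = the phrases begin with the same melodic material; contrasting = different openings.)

contrasting double period

Four phrases in two halves: the first half (mm. 49–60) ends with an imperfect authentic cadence, the second (mm. 61-72) with a perfect authentic cadence — a large antecedent–consequent pair, i.e. a double period.
Phrase 3 begins with different material from phrase 1, making it contrasting.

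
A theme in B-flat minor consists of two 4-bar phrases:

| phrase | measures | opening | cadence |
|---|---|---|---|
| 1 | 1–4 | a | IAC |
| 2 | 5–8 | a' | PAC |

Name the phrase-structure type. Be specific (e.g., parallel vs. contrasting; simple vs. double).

parallel period

Phrase 1 ends with an imperfect authentic cadence (weaker) and phrase 2 with a perfect authentic cadence (stronger): antecedent + consequent = a period.
The two phrases open with the same material (a / a'), so the period is parallel.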